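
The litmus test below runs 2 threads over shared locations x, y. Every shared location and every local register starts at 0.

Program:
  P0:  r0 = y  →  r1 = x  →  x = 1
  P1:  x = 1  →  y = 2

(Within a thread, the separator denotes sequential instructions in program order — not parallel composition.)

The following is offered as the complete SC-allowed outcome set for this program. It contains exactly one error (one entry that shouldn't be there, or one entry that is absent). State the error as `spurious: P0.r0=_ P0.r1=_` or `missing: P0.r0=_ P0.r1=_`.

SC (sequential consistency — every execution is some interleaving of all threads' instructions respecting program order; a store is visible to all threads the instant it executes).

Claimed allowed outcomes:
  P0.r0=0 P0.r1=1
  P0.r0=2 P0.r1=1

missing: P0.r0=0 P0.r1=0

outcome vector order: (P0.r0,P0.r1)
SC: 3 outcomes — {0/0, 0/1, 2/1}
SC∖claimed = {0/0}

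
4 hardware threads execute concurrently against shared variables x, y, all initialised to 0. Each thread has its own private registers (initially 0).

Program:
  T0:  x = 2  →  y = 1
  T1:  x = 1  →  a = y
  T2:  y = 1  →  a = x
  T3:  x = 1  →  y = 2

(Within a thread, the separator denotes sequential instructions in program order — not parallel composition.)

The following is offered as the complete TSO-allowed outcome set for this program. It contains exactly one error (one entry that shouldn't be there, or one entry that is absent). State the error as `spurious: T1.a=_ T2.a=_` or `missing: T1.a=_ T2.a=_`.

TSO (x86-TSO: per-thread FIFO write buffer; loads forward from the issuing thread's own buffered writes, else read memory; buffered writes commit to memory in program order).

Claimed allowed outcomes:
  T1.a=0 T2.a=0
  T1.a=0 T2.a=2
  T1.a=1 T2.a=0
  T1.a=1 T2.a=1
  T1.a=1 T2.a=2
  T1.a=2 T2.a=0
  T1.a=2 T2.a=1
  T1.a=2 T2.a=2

missing: T1.a=0 T2.a=1

outcome vector order: (T1.a,T2.a)
TSO (9): 00, 01, 02, 10, 11, 12, 20, 21, 22
TSO∖claimed = {01}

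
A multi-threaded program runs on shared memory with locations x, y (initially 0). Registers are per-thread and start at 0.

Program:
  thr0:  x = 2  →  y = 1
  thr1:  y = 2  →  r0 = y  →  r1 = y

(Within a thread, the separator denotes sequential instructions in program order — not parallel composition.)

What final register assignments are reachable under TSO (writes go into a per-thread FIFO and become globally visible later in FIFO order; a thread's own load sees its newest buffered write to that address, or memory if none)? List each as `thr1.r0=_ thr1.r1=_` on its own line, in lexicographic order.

outcome vector order: (thr1.r0,thr1.r1)
|TSO outcomes| = 3

thr1.r0=1 thr1.r1=1
thr1.r0=2 thr1.r1=1
thr1.r0=2 thr1.r1=2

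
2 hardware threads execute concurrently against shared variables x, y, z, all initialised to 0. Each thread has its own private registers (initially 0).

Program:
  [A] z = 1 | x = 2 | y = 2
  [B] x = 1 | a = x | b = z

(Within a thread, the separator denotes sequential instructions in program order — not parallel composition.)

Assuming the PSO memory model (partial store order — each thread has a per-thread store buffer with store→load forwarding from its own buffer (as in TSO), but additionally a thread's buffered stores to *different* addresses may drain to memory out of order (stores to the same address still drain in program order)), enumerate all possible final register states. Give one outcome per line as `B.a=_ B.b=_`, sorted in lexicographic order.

outcome vector order: (B.a,B.b)
|PSO outcomes| = 4

B.a=1 B.b=0
B.a=1 B.b=1
B.a=2 B.b=0
B.a=2 B.b=1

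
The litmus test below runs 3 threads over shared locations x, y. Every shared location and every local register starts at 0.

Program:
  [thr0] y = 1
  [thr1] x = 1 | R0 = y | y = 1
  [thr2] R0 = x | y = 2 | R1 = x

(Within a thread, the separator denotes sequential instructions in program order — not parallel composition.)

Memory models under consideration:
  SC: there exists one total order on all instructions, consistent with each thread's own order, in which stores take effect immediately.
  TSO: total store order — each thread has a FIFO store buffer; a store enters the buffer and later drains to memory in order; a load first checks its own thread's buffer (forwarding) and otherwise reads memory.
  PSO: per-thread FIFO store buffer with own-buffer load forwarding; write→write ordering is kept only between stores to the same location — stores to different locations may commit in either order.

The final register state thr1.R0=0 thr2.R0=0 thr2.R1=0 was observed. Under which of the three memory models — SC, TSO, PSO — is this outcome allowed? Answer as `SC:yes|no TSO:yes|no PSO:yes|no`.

outcome vector order: (thr1.R0,thr2.R0,thr2.R1)
[SC] allowed = {(0,0,1), (0,1,1), (1,0,0), (1,0,1), (1,1,1), (2,0,0), (2,0,1), (2,1,1)}
[TSO] allowed = {(0,0,0), (0,0,1), (0,1,1), (1,0,0), (1,0,1), (1,1,1), (2,0,0), (2,0,1), (2,1,1)}
[PSO] allowed = {(0,0,0), (0,0,1), (0,1,1), (1,0,0), (1,0,1), (1,1,1), (2,0,0), (2,0,1), (2,1,1)}
target (0,0,0) ∈ {TSO,PSO}

SC:no TSO:yes PSO:yes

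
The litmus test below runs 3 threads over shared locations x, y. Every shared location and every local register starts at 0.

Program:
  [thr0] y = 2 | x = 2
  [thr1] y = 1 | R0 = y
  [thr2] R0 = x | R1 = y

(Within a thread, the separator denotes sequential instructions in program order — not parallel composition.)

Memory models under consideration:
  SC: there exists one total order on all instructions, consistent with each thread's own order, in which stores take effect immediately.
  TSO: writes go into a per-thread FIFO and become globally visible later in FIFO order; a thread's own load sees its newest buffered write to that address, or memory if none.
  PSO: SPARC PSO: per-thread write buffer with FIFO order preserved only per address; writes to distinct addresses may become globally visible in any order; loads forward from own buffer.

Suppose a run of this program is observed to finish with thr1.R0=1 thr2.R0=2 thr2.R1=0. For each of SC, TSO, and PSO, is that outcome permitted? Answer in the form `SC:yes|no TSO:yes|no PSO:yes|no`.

SC:no TSO:no PSO:yes

outcome vector order: (thr1.R0,thr2.R0,thr2.R1)
SC: 9 outcomes — {1/0/0, 1/0/1, 1/0/2, 1/2/1, 1/2/2, 2/0/0, 2/0/1, 2/0/2, 2/2/2}
TSO: 9 outcomes — {1/0/0, 1/0/1, 1/0/2, 1/2/1, 1/2/2, 2/0/0, 2/0/1, 2/0/2, 2/2/2}
PSO: 12 outcomes — {1/0/0, 1/0/1, 1/0/2, 1/2/0, 1/2/1, 1/2/2, 2/0/0, 2/0/1, 2/0/2, 2/2/0, 2/2/1, 2/2/2}
target 1/2/0 ∈ {PSO}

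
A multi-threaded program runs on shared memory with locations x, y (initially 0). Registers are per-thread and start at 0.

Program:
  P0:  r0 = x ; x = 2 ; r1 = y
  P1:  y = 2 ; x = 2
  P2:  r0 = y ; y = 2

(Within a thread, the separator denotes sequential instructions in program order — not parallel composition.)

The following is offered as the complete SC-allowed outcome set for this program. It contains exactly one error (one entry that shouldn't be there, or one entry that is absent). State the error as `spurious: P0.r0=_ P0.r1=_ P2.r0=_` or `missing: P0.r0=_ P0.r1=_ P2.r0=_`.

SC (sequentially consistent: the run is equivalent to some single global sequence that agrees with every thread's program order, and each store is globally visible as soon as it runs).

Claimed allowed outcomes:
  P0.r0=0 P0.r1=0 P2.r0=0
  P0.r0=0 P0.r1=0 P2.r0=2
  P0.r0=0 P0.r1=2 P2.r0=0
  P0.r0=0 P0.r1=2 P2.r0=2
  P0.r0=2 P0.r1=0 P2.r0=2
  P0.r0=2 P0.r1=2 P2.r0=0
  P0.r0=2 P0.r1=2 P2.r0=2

spurious: P0.r0=2 P0.r1=0 P2.r0=2

outcome vector order: (P0.r0,P0.r1,P2.r0)
SC: 6 outcomes — {0/0/0; 0/0/2; 0/2/0; 0/2/2; 2/2/0; 2/2/2}
claimed∖SC = {2/0/2}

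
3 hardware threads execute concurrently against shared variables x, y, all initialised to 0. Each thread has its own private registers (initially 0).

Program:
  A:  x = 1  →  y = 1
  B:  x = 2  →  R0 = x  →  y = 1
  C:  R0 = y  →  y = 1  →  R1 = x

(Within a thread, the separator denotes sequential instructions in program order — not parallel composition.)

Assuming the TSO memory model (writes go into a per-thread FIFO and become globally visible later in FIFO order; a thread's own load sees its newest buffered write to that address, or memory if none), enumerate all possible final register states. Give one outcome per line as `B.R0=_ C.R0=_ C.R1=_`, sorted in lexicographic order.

B.R0=1 C.R0=0 C.R1=0
B.R0=1 C.R0=0 C.R1=1
B.R0=1 C.R0=0 C.R1=2
B.R0=1 C.R0=1 C.R1=1
B.R0=2 C.R0=0 C.R1=0
B.R0=2 C.R0=0 C.R1=1
B.R0=2 C.R0=0 C.R1=2
B.R0=2 C.R0=1 C.R1=1
B.R0=2 C.R0=1 C.R1=2

outcome vector order: (B.R0,C.R0,C.R1)
|TSO outcomes| = 9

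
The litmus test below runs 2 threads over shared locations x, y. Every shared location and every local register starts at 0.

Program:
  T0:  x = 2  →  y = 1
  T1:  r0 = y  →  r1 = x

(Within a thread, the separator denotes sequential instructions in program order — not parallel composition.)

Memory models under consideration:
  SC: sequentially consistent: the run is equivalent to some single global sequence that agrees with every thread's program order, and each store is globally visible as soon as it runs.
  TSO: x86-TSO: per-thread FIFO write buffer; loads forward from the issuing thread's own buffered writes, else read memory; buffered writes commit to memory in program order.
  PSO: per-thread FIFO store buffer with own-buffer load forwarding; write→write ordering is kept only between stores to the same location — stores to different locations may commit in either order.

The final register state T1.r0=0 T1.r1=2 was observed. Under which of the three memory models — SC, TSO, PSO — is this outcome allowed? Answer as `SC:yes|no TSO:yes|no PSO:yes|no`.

SC:yes TSO:yes PSO:yes

outcome vector order: (T1.r0,T1.r1)
[SC] allowed = {(0,0) (0,2) (1,2)}
[TSO] allowed = {(0,0) (0,2) (1,2)}
[PSO] allowed = {(0,0) (0,2) (1,0) (1,2)}
target (0,2) ∈ {SC,TSO,PSO}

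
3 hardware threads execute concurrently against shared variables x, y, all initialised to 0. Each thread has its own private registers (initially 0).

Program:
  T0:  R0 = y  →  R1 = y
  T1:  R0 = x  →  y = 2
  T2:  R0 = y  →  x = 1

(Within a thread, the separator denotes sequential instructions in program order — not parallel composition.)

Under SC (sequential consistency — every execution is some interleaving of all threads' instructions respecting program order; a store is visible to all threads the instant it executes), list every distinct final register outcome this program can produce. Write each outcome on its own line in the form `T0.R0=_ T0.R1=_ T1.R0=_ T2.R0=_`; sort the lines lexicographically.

outcome vector order: (T0.R0,T0.R1,T1.R0,T2.R0)
|SC outcomes| = 9

T0.R0=0 T0.R1=0 T1.R0=0 T2.R0=0
T0.R0=0 T0.R1=0 T1.R0=0 T2.R0=2
T0.R0=0 T0.R1=0 T1.R0=1 T2.R0=0
T0.R0=0 T0.R1=2 T1.R0=0 T2.R0=0
T0.R0=0 T0.R1=2 T1.R0=0 T2.R0=2
T0.R0=0 T0.R1=2 T1.R0=1 T2.R0=0
T0.R0=2 T0.R1=2 T1.R0=0 T2.R0=0
T0.R0=2 T0.R1=2 T1.R0=0 T2.R0=2
T0.R0=2 T0.R1=2 T1.R0=1 T2.R0=0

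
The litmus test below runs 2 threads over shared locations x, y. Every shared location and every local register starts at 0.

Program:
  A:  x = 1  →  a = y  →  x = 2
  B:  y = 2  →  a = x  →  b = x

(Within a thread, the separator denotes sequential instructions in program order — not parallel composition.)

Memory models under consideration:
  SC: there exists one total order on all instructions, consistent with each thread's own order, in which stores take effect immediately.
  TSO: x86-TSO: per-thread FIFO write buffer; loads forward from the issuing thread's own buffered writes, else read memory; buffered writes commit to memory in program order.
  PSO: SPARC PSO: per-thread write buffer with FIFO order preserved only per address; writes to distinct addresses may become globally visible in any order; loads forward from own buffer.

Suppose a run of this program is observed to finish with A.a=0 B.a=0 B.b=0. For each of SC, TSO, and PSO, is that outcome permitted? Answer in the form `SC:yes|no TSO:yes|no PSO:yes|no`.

outcome vector order: (A.a,B.a,B.b)
under SC → 0/1/1, 0/1/2, 0/2/2, 2/0/0, 2/0/1, 2/0/2, 2/1/1, 2/1/2, 2/2/2
under TSO → 0/0/0, 0/0/1, 0/0/2, 0/1/1, 0/1/2, 0/2/2, 2/0/0, 2/0/1, 2/0/2, 2/1/1, 2/1/2, 2/2/2
under PSO → 0/0/0, 0/0/1, 0/0/2, 0/1/1, 0/1/2, 0/2/2, 2/0/0, 2/0/1, 2/0/2, 2/1/1, 2/1/2, 2/2/2
target 0/0/0 ∈ {TSO,PSO}

SC:no TSO:yes PSO:yes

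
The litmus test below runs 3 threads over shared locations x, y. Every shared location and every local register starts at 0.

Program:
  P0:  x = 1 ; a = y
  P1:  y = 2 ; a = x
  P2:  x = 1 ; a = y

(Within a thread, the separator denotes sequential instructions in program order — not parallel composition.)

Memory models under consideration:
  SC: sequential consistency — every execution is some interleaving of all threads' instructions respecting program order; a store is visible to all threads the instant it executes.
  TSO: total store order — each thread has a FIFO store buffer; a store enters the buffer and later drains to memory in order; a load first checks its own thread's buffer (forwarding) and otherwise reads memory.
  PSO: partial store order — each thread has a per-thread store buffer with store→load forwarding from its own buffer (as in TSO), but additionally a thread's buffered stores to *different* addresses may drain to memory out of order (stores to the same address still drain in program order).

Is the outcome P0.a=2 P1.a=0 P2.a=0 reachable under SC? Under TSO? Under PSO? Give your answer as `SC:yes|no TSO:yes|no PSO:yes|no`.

SC:no TSO:yes PSO:yes

outcome vector order: (P0.a,P1.a,P2.a)
under SC → (0,1,0), (0,1,2), (2,0,2), (2,1,0), (2,1,2)
under TSO → (0,0,0), (0,0,2), (0,1,0), (0,1,2), (2,0,0), (2,0,2), (2,1,0), (2,1,2)
under PSO → (0,0,0), (0,0,2), (0,1,0), (0,1,2), (2,0,0), (2,0,2), (2,1,0), (2,1,2)
target (2,0,0) ∈ {TSO,PSO}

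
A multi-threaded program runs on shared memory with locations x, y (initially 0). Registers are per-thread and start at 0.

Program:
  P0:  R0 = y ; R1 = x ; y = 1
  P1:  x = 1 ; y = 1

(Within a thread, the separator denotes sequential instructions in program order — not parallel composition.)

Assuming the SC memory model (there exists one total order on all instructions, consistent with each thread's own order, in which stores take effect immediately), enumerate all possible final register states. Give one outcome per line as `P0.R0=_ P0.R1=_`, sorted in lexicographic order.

P0.R0=0 P0.R1=0
P0.R0=0 P0.R1=1
P0.R0=1 P0.R1=1

outcome vector order: (P0.R0,P0.R1)
|SC outcomes| = 3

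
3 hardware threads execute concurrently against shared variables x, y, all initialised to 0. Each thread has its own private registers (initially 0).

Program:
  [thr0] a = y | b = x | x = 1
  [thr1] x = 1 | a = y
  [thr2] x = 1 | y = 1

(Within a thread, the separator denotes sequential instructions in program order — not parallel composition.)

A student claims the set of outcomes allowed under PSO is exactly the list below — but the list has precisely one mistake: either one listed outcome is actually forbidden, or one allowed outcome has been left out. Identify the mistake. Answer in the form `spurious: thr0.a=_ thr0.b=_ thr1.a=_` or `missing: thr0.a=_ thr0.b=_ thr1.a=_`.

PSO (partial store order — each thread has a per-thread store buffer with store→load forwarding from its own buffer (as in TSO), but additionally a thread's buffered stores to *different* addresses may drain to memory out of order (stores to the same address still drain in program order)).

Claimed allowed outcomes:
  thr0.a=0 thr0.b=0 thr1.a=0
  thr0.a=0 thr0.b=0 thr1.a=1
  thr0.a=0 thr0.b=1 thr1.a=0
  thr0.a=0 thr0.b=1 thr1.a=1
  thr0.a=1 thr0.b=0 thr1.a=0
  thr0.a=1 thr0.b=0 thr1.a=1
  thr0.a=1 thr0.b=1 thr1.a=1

missing: thr0.a=1 thr0.b=1 thr1.a=0

outcome vector order: (thr0.a,thr0.b,thr1.a)
under PSO → <0 0 0>, <0 0 1>, <0 1 0>, <0 1 1>, <1 0 0>, <1 0 1>, <1 1 0>, <1 1 1>
PSO∖claimed = {<1 1 0>}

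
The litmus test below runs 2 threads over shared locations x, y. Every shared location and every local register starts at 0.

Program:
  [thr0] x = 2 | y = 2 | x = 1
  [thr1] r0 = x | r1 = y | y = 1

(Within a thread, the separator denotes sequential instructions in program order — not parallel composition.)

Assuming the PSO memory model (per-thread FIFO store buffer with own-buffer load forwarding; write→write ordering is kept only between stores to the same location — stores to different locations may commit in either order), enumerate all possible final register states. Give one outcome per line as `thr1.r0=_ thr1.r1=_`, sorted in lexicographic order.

thr1.r0=0 thr1.r1=0
thr1.r0=0 thr1.r1=2
thr1.r0=1 thr1.r1=0
thr1.r0=1 thr1.r1=2
thr1.r0=2 thr1.r1=0
thr1.r0=2 thr1.r1=2

outcome vector order: (thr1.r0,thr1.r1)
|PSO outcomes| = 6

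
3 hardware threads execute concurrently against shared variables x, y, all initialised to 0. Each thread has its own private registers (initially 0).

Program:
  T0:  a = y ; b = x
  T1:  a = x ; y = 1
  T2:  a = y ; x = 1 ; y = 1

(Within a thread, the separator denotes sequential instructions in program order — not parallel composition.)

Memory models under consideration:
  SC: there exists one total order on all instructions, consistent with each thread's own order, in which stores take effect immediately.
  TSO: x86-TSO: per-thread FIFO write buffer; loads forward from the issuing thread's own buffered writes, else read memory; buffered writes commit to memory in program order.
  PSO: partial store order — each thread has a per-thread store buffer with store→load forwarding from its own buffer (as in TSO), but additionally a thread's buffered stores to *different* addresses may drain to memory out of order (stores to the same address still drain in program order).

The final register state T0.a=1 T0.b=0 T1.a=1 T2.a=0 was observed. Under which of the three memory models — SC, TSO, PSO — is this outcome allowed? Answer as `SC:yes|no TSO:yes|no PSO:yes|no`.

outcome vector order: (T0.a,T0.b,T1.a,T2.a)
[SC] allowed = {0000 0001 0010 0100 0101 0110 1000 1001 1100 1101 1110}
[TSO] allowed = {0000 0001 0010 0100 0101 0110 1000 1001 1100 1101 1110}
[PSO] allowed = {0000 0001 0010 0100 0101 0110 1000 1001 1010 1100 1101 1110}
target 1010 ∈ {PSO}

SC:no TSO:no PSO:yes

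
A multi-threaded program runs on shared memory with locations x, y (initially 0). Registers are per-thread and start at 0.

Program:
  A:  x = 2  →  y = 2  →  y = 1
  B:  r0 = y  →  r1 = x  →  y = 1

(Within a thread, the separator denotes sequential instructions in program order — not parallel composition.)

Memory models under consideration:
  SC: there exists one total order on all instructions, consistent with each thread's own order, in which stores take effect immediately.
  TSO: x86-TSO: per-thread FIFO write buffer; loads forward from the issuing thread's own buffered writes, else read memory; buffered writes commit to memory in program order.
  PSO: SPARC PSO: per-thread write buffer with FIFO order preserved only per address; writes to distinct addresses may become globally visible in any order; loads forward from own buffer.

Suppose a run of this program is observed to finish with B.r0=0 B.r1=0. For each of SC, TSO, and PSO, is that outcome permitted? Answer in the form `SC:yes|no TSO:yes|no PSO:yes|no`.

outcome vector order: (B.r0,B.r1)
SC: 4 outcomes — {<0 0>; <0 2>; <1 2>; <2 2>}
TSO: 4 outcomes — {<0 0>; <0 2>; <1 2>; <2 2>}
PSO: 6 outcomes — {<0 0>; <0 2>; <1 0>; <1 2>; <2 0>; <2 2>}
target <0 0> ∈ {SC,TSO,PSO}

SC:yes TSO:yes PSO:yes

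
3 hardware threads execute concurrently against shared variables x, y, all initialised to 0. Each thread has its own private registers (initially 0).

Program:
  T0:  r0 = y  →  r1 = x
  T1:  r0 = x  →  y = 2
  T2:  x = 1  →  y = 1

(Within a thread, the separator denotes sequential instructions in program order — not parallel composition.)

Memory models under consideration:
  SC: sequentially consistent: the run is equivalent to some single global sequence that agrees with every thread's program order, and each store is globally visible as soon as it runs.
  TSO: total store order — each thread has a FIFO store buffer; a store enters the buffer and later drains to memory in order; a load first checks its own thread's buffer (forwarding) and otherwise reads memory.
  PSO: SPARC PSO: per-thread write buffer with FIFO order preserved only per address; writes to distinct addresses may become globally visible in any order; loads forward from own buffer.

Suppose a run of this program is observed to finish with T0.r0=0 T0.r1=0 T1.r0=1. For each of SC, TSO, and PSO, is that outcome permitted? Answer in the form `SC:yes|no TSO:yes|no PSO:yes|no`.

outcome vector order: (T0.r0,T0.r1,T1.r0)
SC: 9 outcomes — {<0 0 0> <0 0 1> <0 1 0> <0 1 1> <1 1 0> <1 1 1> <2 0 0> <2 1 0> <2 1 1>}
TSO: 9 outcomes — {<0 0 0> <0 0 1> <0 1 0> <0 1 1> <1 1 0> <1 1 1> <2 0 0> <2 1 0> <2 1 1>}
PSO: 11 outcomes — {<0 0 0> <0 0 1> <0 1 0> <0 1 1> <1 0 0> <1 0 1> <1 1 0> <1 1 1> <2 0 0> <2 1 0> <2 1 1>}
target <0 0 1> ∈ {SC,TSO,PSO}

SC:yes TSO:yes PSO:yes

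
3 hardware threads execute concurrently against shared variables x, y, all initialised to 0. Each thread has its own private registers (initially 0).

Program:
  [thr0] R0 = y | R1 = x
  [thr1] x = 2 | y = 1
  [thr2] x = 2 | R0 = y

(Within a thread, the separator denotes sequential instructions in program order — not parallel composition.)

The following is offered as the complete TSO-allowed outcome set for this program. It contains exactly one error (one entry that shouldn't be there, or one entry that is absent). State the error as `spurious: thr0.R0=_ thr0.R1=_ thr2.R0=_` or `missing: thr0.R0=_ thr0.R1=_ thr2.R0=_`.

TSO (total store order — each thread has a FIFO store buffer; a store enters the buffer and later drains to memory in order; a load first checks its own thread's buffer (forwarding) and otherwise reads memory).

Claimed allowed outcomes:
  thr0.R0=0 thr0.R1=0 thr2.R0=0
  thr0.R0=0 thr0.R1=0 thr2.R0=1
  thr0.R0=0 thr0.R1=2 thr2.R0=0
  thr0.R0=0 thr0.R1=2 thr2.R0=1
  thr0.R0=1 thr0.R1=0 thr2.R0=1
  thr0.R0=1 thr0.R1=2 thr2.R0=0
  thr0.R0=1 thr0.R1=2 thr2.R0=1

outcome vector order: (thr0.R0,thr0.R1,thr2.R0)
TSO (6): (0,0,0); (0,0,1); (0,2,0); (0,2,1); (1,2,0); (1,2,1)
claimed∖TSO = {(1,0,1)}

spurious: thr0.R0=1 thr0.R1=0 thr2.R0=1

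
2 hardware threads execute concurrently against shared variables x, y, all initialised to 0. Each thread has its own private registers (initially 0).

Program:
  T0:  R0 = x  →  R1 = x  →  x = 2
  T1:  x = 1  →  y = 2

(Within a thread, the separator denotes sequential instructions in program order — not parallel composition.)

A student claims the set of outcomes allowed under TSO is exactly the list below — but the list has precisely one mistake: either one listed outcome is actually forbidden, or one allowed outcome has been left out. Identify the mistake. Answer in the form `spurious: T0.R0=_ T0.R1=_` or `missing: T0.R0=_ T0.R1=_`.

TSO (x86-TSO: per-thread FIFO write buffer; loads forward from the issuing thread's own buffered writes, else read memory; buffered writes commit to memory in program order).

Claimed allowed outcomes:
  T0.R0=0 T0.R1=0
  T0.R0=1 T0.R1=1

missing: T0.R0=0 T0.R1=1

outcome vector order: (T0.R0,T0.R1)
TSO (3): (0,0); (0,1); (1,1)
TSO∖claimed = {(0,1)}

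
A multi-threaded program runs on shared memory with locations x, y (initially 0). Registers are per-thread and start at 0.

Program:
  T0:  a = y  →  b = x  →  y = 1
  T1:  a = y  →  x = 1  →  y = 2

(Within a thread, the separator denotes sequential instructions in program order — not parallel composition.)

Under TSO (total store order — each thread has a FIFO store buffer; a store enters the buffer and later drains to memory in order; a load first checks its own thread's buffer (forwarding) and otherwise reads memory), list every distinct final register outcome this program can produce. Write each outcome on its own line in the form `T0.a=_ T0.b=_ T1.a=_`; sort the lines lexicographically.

T0.a=0 T0.b=0 T1.a=0
T0.a=0 T0.b=0 T1.a=1
T0.a=0 T0.b=1 T1.a=0
T0.a=2 T0.b=1 T1.a=0

outcome vector order: (T0.a,T0.b,T1.a)
|TSO outcomes| = 4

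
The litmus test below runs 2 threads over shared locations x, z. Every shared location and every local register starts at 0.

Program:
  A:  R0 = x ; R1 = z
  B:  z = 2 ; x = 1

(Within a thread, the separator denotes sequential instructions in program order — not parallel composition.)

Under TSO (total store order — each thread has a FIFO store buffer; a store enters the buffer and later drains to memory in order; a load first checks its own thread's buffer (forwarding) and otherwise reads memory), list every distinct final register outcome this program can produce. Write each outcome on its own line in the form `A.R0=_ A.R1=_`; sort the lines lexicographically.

outcome vector order: (A.R0,A.R1)
|TSO outcomes| = 3

A.R0=0 A.R1=0
A.R0=0 A.R1=2
A.R0=1 A.R1=2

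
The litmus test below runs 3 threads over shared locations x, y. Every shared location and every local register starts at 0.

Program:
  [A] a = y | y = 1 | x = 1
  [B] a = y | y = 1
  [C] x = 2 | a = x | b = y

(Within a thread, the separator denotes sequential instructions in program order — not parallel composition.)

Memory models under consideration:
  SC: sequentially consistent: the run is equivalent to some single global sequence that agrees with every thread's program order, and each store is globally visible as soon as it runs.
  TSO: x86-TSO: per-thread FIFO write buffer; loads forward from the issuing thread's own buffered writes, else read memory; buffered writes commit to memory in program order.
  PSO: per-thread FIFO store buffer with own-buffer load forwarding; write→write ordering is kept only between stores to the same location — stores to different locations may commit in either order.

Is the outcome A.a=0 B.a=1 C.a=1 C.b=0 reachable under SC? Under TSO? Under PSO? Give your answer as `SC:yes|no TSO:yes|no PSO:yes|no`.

outcome vector order: (A.a,B.a,C.a,C.b)
SC (9): 0/0/1/1; 0/0/2/0; 0/0/2/1; 0/1/1/1; 0/1/2/0; 0/1/2/1; 1/0/1/1; 1/0/2/0; 1/0/2/1
TSO (9): 0/0/1/1; 0/0/2/0; 0/0/2/1; 0/1/1/1; 0/1/2/0; 0/1/2/1; 1/0/1/1; 1/0/2/0; 1/0/2/1
PSO (11): 0/0/1/0; 0/0/1/1; 0/0/2/0; 0/0/2/1; 0/1/1/0; 0/1/1/1; 0/1/2/0; 0/1/2/1; 1/0/1/1; 1/0/2/0; 1/0/2/1
target 0/1/1/0 ∈ {PSO}

SC:no TSO:no PSO:yes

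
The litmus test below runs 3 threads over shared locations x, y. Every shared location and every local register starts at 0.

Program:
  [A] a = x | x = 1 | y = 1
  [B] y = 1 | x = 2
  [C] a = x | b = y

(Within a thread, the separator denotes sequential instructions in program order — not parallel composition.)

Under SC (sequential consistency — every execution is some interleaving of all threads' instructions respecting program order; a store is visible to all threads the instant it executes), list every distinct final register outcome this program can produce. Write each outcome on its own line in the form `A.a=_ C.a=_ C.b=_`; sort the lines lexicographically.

outcome vector order: (A.a,C.a,C.b)
|SC outcomes| = 9

A.a=0 C.a=0 C.b=0
A.a=0 C.a=0 C.b=1
A.a=0 C.a=1 C.b=0
A.a=0 C.a=1 C.b=1
A.a=0 C.a=2 C.b=1
A.a=2 C.a=0 C.b=0
A.a=2 C.a=0 C.b=1
A.a=2 C.a=1 C.b=1
A.a=2 C.a=2 C.b=1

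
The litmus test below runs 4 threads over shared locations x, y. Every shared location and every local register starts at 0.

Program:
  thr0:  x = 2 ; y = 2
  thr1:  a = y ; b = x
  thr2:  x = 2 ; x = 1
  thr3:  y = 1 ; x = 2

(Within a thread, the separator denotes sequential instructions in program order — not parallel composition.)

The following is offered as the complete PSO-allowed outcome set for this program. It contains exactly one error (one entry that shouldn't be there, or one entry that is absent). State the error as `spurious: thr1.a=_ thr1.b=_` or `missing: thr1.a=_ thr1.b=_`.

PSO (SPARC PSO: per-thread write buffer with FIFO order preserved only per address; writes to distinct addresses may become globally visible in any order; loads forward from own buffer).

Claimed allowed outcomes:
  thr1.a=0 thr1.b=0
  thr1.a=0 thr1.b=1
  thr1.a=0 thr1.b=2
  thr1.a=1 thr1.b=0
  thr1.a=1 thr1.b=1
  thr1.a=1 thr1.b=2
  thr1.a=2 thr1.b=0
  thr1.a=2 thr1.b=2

outcome vector order: (thr1.a,thr1.b)
PSO (9): <0 0>; <0 1>; <0 2>; <1 0>; <1 1>; <1 2>; <2 0>; <2 1>; <2 2>
PSO∖claimed = {<2 1>}

missing: thr1.a=2 thr1.b=1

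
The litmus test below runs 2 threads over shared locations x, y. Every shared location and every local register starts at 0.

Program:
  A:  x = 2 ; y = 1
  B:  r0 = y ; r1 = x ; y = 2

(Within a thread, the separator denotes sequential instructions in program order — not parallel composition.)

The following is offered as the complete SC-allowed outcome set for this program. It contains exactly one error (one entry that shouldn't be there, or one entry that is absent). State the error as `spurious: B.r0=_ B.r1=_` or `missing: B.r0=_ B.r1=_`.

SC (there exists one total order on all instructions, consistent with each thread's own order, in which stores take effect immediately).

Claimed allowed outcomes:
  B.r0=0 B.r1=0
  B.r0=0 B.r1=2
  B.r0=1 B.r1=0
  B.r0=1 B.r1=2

outcome vector order: (B.r0,B.r1)
[SC] allowed = {0/0; 0/2; 1/2}
claimed∖SC = {1/0}

spurious: B.r0=1 B.r1=0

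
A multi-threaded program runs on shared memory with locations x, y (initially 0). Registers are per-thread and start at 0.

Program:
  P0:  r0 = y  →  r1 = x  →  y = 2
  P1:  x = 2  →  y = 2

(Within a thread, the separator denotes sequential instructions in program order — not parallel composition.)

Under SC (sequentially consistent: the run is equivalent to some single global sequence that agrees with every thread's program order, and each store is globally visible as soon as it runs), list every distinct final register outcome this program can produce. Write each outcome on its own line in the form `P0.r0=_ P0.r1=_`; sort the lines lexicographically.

P0.r0=0 P0.r1=0
P0.r0=0 P0.r1=2
P0.r0=2 P0.r1=2

outcome vector order: (P0.r0,P0.r1)
|SC outcomes| = 3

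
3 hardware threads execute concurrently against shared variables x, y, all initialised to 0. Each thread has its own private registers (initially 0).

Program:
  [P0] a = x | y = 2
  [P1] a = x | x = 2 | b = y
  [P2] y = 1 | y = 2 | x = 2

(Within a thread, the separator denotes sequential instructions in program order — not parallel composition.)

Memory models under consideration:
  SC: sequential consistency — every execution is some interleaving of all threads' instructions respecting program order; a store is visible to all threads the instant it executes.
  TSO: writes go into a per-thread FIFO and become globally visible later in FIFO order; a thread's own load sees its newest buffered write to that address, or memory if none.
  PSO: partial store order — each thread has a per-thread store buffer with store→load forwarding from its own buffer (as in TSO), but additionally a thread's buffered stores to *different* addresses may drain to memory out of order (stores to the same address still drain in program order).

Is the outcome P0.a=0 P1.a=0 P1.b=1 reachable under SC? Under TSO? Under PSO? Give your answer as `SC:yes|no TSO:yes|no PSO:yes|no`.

SC:yes TSO:yes PSO:yes

outcome vector order: (P0.a,P1.a,P1.b)
[SC] allowed = {<0 0 0>, <0 0 1>, <0 0 2>, <0 2 2>, <2 0 0>, <2 0 1>, <2 0 2>, <2 2 2>}
[TSO] allowed = {<0 0 0>, <0 0 1>, <0 0 2>, <0 2 2>, <2 0 0>, <2 0 1>, <2 0 2>, <2 2 2>}
[PSO] allowed = {<0 0 0>, <0 0 1>, <0 0 2>, <0 2 0>, <0 2 1>, <0 2 2>, <2 0 0>, <2 0 1>, <2 0 2>, <2 2 0>, <2 2 1>, <2 2 2>}
target <0 0 1> ∈ {SC,TSO,PSO}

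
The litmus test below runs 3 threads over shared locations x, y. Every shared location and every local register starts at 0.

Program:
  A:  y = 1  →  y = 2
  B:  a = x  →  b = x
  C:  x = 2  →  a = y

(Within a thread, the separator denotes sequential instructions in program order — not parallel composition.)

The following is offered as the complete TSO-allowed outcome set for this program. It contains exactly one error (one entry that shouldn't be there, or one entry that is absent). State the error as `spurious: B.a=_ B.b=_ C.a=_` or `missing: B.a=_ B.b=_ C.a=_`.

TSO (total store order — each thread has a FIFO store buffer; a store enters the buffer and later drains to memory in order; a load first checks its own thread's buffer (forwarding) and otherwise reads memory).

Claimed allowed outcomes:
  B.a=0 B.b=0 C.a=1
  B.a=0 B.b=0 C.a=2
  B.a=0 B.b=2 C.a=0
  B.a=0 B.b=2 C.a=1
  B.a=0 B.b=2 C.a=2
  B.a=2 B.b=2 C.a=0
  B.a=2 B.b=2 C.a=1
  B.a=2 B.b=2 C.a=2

outcome vector order: (B.a,B.b,C.a)
TSO (9): 0/0/0 0/0/1 0/0/2 0/2/0 0/2/1 0/2/2 2/2/0 2/2/1 2/2/2
TSO∖claimed = {0/0/0}

missing: B.a=0 B.b=0 C.a=0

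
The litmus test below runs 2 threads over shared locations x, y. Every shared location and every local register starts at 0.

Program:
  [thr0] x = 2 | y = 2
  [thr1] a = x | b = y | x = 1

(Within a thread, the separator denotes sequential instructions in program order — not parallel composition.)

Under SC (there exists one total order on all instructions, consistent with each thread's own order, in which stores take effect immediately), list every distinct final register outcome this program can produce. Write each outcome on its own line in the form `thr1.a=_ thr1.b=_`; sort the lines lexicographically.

thr1.a=0 thr1.b=0
thr1.a=0 thr1.b=2
thr1.a=2 thr1.b=0
thr1.a=2 thr1.b=2

outcome vector order: (thr1.a,thr1.b)
|SC outcomes| = 4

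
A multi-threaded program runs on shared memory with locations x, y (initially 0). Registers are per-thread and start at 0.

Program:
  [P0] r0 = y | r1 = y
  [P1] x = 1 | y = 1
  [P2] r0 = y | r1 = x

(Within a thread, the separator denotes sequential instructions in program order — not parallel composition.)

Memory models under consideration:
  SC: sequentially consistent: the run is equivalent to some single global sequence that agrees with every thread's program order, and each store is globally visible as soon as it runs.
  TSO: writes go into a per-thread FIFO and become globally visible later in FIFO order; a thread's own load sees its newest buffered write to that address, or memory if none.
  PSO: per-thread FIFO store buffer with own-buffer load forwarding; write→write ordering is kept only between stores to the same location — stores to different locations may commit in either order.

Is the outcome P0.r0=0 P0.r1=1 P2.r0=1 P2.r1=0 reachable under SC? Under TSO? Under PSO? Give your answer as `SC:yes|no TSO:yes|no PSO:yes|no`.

SC:no TSO:no PSO:yes

outcome vector order: (P0.r0,P0.r1,P2.r0,P2.r1)
[SC] allowed = {0000, 0001, 0011, 0100, 0101, 0111, 1100, 1101, 1111}
[TSO] allowed = {0000, 0001, 0011, 0100, 0101, 0111, 1100, 1101, 1111}
[PSO] allowed = {0000, 0001, 0010, 0011, 0100, 0101, 0110, 0111, 1100, 1101, 1110, 1111}
target 0110 ∈ {PSO}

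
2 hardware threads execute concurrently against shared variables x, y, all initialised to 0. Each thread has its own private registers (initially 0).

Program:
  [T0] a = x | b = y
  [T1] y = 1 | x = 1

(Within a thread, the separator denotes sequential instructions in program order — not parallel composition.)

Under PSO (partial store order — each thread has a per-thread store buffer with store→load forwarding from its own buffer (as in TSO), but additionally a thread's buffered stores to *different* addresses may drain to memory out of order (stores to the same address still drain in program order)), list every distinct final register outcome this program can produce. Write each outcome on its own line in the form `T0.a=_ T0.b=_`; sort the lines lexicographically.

outcome vector order: (T0.a,T0.b)
|PSO outcomes| = 4

T0.a=0 T0.b=0
T0.a=0 T0.b=1
T0.a=1 T0.b=0
T0.a=1 T0.b=1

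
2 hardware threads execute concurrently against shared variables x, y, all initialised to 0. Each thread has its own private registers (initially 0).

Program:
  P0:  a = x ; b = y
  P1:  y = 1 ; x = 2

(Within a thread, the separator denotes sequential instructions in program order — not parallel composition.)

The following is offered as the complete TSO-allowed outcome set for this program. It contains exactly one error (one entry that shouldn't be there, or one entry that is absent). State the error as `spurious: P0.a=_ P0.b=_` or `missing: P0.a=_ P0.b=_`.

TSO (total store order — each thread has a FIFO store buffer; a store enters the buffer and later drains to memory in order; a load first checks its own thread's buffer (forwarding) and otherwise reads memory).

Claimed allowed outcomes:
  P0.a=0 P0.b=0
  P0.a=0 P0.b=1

outcome vector order: (P0.a,P0.b)
TSO: 3 outcomes — {0/0, 0/1, 2/1}
TSO∖claimed = {2/1}

missing: P0.a=2 P0.b=1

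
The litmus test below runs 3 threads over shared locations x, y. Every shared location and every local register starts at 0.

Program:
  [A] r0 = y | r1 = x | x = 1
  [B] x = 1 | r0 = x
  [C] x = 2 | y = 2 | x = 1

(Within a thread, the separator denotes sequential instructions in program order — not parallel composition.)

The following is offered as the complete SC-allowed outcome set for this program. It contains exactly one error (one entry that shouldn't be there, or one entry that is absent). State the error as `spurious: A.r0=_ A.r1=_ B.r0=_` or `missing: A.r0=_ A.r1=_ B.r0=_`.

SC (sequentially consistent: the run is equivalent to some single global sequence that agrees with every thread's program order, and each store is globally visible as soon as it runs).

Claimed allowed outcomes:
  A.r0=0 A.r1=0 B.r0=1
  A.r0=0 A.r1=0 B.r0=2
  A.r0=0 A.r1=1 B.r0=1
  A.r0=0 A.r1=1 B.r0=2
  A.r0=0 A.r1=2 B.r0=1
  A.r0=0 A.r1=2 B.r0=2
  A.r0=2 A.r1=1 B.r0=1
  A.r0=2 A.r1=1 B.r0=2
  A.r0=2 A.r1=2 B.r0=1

missing: A.r0=2 A.r1=2 B.r0=2

outcome vector order: (A.r0,A.r1,B.r0)
under SC → 0/0/1 0/0/2 0/1/1 0/1/2 0/2/1 0/2/2 2/1/1 2/1/2 2/2/1 2/2/2
SC∖claimed = {2/2/2}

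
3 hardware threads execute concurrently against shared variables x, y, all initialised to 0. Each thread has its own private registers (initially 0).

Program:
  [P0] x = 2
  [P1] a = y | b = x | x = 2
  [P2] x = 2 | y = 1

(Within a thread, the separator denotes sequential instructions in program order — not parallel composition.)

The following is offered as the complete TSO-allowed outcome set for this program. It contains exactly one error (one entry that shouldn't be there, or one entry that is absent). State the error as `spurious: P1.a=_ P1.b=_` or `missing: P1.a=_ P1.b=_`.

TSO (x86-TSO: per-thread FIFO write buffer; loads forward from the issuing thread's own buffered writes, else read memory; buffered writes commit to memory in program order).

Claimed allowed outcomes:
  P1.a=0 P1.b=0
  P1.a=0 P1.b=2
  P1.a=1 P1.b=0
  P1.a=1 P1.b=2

outcome vector order: (P1.a,P1.b)
under TSO → 00, 02, 12
claimed∖TSO = {10}

spurious: P1.a=1 P1.b=0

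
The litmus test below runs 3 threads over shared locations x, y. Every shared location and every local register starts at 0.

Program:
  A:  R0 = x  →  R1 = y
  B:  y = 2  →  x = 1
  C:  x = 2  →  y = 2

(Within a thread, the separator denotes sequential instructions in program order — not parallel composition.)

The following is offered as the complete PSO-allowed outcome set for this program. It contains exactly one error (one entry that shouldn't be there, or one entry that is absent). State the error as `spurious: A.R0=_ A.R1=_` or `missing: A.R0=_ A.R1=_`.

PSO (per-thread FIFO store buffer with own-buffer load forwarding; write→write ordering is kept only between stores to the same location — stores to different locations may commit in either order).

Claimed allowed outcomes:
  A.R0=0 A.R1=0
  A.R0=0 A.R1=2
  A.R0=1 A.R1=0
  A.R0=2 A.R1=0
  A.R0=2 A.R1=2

outcome vector order: (A.R0,A.R1)
PSO (6): (0,0); (0,2); (1,0); (1,2); (2,0); (2,2)
PSO∖claimed = {(1,2)}

missing: A.R0=1 A.R1=2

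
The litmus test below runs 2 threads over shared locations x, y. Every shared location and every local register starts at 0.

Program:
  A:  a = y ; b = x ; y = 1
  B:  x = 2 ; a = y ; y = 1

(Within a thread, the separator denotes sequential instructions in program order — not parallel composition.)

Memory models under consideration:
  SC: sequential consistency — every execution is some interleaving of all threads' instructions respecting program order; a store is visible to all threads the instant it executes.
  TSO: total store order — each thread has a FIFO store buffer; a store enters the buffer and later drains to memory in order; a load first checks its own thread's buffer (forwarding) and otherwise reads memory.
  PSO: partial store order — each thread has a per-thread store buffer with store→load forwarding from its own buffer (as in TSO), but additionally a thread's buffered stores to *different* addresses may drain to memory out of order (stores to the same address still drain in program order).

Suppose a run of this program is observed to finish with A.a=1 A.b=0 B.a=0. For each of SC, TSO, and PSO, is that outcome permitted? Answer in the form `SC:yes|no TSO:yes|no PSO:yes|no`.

SC:no TSO:no PSO:yes

outcome vector order: (A.a,A.b,B.a)
under SC → 0/0/0 0/0/1 0/2/0 0/2/1 1/2/0
under TSO → 0/0/0 0/0/1 0/2/0 0/2/1 1/2/0
under PSO → 0/0/0 0/0/1 0/2/0 0/2/1 1/0/0 1/2/0
target 1/0/0 ∈ {PSO}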